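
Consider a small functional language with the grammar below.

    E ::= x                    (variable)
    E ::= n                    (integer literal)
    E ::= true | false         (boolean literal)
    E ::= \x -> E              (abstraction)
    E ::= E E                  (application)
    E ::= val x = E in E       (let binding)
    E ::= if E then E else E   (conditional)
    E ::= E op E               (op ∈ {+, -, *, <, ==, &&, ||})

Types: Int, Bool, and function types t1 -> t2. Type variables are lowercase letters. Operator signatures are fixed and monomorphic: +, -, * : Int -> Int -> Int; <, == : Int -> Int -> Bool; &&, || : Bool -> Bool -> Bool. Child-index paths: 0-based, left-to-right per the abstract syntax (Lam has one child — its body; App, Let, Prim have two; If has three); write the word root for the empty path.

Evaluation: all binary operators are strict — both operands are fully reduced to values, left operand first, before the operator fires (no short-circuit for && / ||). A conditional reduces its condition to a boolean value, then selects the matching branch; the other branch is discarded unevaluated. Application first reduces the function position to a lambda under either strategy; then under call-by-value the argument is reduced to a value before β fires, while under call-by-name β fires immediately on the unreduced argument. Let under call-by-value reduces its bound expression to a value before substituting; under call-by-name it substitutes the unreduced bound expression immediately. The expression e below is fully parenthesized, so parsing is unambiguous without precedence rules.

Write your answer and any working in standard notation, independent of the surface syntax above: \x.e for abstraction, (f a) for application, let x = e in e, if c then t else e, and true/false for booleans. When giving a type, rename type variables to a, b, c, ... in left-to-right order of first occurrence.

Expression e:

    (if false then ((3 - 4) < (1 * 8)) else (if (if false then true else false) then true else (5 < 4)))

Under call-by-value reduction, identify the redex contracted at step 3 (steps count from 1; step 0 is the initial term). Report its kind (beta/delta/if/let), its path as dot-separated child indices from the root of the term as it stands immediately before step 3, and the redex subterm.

Working:
step 0: (if false then ((3 - 4) < (1 * 8)) else (if (if false then true else false) then true else (5 < 4)))
step 1: [if@root] (if (if false then true else false) then true else (5 < 4))
step 2: [if@0] (if false then true else (5 < 4))
step 3: [if@root] (5 < 4)

Answer: if at root : (if false then true else (5 < 4))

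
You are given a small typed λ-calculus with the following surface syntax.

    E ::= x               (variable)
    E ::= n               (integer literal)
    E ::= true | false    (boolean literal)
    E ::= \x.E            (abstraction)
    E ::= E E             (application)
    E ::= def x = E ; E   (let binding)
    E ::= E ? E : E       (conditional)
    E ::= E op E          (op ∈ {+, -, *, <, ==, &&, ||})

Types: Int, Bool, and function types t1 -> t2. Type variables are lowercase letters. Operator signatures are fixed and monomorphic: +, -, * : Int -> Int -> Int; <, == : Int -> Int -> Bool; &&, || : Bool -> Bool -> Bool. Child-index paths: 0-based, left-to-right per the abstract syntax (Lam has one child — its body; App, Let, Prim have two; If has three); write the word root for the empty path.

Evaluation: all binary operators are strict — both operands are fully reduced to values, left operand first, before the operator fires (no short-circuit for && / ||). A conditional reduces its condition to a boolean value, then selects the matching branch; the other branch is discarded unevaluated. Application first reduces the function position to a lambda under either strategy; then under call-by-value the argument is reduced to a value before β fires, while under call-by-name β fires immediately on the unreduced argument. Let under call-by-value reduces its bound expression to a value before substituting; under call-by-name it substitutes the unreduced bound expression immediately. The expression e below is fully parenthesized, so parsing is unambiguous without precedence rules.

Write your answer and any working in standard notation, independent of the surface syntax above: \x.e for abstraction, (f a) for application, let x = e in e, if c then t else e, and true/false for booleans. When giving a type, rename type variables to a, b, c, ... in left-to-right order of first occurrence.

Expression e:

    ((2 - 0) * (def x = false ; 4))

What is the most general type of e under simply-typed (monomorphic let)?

Working:
  unify Int ~ Int
  unify Int ~ Int
  unify Int ~ Int
let x : Bool
  unify Int ~ Int

Answer: Int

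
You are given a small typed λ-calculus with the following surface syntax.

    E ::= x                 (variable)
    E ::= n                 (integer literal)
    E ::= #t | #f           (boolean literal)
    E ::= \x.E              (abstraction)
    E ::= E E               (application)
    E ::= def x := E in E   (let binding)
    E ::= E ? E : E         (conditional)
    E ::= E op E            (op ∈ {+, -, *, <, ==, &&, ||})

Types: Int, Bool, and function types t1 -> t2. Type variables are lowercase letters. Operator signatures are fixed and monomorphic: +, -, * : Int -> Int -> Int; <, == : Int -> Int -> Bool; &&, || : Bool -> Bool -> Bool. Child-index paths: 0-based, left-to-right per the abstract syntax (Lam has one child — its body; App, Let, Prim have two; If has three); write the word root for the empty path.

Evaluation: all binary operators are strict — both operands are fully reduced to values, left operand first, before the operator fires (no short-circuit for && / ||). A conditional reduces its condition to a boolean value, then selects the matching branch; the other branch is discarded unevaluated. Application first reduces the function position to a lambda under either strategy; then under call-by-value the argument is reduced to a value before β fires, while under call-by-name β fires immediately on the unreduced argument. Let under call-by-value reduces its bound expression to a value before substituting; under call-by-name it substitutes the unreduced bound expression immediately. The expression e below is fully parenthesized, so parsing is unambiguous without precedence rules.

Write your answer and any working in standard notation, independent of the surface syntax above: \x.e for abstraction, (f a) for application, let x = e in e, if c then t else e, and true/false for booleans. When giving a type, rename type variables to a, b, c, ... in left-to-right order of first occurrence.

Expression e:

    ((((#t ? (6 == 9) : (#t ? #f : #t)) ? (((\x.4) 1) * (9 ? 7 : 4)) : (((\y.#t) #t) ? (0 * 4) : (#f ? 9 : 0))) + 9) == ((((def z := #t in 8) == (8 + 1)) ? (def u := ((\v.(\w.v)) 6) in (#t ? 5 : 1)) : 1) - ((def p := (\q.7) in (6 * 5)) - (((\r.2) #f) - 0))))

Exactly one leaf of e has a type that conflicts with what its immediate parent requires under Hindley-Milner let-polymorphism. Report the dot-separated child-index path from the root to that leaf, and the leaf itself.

Working:
  unify Bool ~ Bool
  unify Int ~ Int
  unify Int ~ Int
  unify Bool ~ Bool
  unify Bool ~ Bool
  unify Bool ~ Bool
  unify Bool ~ Bool
\x._ : a -> Int
  unify a -> Int ~ Int -> b
  unify a ~ Int
  unify Int ~ b
_ _ : Int
  unify Int ~ Int
  unify Int ~ Bool
  FAIL: mismatch Int ~ Bool

Answer: 0.0.1.1.0 : 9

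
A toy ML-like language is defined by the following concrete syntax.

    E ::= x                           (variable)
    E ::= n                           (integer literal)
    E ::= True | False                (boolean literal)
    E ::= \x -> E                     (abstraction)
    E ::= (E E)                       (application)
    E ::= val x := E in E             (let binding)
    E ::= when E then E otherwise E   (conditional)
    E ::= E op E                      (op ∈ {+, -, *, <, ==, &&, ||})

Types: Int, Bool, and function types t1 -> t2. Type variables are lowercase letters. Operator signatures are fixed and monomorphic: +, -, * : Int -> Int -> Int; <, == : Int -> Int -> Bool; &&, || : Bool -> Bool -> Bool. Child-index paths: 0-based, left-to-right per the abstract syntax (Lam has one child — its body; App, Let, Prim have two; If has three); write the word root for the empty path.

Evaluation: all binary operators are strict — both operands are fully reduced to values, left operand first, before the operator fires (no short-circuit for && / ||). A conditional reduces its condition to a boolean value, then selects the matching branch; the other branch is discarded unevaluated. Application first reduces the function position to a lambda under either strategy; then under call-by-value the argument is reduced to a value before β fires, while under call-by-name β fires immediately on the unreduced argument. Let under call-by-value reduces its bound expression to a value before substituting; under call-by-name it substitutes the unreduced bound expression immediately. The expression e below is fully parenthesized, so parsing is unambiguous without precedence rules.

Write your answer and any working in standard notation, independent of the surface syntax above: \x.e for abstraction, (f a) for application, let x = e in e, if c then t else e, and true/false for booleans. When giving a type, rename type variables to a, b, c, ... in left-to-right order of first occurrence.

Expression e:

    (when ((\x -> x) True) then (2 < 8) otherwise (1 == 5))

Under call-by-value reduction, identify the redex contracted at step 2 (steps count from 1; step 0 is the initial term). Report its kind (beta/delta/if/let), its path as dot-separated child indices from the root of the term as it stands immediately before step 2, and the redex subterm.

Working:
step 0: (if ((\x.x) true) then (2 < 8) else (1 == 5))
step 1: [beta@0] (if true then (2 < 8) else (1 == 5))
step 2: [if@root] (2 < 8)

Answer: if at root : (if true then (2 < 8) else (1 == 5))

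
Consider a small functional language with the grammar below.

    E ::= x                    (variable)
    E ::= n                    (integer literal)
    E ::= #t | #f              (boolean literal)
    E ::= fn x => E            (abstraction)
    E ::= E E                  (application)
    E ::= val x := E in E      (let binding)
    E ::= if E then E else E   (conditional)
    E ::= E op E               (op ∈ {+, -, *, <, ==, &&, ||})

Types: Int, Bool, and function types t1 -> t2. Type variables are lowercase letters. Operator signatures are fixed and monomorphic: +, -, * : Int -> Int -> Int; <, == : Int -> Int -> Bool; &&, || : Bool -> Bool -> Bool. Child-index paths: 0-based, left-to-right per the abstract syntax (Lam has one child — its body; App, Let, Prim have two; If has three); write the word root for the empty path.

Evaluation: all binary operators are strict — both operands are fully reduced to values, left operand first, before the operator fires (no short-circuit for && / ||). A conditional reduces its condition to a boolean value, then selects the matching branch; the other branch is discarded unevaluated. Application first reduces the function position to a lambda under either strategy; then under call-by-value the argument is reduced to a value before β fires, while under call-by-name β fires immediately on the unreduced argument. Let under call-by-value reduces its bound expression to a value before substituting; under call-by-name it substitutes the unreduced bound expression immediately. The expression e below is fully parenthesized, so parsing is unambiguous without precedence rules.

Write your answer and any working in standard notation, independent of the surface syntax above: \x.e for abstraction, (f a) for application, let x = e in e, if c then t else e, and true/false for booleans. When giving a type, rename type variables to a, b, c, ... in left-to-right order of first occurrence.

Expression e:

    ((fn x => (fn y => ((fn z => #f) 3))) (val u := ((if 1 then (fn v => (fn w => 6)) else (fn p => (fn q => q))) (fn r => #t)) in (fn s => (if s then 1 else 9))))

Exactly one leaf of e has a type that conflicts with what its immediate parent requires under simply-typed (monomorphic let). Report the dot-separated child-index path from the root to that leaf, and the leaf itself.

Answer: 1.0.0.0 : 1

Derivation:
\z._ : c -> Bool
  unify c -> Bool ~ Int -> d
  unify c ~ Int
  unify Bool ~ d
_ _ : Bool
\y._ : b -> Bool
\x._ : a -> b -> Bool
  unify Int ~ Bool
  FAIL: mismatch Int ~ Bool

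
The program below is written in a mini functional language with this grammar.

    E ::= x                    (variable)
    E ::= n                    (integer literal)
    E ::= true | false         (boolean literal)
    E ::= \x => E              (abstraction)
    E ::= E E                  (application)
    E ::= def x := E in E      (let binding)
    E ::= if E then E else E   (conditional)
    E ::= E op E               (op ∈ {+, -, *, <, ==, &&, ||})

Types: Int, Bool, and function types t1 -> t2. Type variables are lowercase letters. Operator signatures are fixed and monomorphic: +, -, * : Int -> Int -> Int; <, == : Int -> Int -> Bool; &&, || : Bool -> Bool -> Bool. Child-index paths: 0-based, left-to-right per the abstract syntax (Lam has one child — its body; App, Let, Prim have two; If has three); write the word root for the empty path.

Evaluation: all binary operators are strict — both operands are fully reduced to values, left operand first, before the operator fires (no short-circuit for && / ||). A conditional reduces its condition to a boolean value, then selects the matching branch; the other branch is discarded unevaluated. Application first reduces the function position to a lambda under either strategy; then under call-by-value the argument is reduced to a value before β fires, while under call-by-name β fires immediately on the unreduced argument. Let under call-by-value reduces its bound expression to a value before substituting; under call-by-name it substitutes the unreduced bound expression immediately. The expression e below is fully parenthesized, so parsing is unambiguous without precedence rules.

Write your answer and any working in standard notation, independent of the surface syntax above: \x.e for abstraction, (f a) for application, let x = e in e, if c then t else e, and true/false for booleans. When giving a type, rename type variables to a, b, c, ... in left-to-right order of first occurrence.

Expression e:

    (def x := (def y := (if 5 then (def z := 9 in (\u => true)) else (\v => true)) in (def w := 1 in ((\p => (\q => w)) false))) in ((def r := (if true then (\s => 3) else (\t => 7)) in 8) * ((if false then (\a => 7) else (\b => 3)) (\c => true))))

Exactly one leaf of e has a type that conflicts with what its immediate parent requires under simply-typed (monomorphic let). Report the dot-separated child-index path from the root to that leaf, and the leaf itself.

Derivation:
  unify Int ~ Bool
  FAIL: mismatch Int ~ Bool

Answer: 0.0.0 : 5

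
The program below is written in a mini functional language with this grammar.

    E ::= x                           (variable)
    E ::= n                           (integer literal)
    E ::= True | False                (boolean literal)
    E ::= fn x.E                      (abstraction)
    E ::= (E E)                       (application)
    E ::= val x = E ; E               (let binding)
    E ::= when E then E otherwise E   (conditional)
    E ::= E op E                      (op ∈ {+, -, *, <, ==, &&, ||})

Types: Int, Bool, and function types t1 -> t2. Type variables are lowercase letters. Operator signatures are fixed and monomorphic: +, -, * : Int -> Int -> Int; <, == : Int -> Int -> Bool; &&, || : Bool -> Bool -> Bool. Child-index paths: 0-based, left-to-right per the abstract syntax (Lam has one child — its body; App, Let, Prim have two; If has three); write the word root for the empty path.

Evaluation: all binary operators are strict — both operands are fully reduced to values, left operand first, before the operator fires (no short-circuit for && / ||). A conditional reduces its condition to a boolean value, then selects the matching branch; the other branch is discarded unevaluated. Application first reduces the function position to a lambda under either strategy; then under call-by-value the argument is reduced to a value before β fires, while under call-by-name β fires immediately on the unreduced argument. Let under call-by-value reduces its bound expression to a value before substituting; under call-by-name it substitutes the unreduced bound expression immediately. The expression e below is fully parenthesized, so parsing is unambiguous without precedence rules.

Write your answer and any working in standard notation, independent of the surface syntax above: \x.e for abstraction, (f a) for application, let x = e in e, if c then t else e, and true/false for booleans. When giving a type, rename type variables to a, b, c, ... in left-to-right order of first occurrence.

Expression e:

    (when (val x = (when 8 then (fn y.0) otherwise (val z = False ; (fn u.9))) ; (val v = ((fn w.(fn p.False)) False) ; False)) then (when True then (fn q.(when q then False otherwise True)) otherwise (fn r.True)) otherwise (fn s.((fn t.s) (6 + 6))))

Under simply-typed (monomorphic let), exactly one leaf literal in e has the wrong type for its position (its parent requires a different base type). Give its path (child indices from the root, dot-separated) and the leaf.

Answer: 0.0.0 : 8

Trace:
  unify Int ~ Bool
  FAIL: mismatch Int ~ Bool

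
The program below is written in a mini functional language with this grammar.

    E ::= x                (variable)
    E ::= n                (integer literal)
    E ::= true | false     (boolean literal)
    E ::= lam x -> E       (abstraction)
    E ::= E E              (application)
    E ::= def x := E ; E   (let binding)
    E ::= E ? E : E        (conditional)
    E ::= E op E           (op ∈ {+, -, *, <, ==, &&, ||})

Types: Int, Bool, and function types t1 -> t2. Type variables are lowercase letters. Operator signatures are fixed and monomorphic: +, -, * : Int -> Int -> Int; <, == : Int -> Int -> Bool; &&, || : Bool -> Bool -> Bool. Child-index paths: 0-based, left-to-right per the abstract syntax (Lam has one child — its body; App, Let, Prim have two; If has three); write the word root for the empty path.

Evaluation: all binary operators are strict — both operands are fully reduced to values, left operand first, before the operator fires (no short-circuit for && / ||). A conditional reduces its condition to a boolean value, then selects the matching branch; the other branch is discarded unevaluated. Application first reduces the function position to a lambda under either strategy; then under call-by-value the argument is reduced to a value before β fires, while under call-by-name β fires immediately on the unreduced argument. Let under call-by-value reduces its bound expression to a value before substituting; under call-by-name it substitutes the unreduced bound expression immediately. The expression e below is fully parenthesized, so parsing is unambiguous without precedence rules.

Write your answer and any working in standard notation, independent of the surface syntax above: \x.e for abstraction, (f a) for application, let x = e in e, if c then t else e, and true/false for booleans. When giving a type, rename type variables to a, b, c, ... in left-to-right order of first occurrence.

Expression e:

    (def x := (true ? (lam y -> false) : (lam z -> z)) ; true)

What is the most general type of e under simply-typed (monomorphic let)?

Answer: Bool

Working:
  unify Bool ~ Bool
\y._ : a -> Bool
z : b
\z._ : b -> b
  unify a -> Bool ~ b -> b
  unify a ~ b
  unify Bool ~ b
let x : Bool -> Bool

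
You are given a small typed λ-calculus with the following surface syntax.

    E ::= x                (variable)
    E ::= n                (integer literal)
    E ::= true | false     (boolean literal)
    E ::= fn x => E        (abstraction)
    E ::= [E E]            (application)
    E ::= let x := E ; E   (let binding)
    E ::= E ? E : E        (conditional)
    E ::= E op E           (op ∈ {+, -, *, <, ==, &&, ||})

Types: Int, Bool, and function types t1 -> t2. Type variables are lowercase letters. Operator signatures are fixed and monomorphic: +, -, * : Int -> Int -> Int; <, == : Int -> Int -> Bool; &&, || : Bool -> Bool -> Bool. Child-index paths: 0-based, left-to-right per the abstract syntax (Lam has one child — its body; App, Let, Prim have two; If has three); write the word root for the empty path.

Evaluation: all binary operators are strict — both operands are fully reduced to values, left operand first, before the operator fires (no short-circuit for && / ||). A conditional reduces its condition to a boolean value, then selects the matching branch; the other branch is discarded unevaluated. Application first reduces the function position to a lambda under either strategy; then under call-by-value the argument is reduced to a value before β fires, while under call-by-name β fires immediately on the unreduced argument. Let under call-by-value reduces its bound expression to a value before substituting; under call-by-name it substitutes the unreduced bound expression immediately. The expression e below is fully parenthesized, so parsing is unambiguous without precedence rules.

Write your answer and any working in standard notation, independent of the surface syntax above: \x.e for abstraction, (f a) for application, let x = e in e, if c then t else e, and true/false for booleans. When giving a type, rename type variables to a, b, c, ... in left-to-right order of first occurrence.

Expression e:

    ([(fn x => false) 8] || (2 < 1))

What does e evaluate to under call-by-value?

Answer: false

Working:
step 0: (((\x.false) 8) || (2 < 1))
step 1: [beta@0] (false || (2 < 1))
step 2: [delta@1] (false || false)
step 3: [delta@root] false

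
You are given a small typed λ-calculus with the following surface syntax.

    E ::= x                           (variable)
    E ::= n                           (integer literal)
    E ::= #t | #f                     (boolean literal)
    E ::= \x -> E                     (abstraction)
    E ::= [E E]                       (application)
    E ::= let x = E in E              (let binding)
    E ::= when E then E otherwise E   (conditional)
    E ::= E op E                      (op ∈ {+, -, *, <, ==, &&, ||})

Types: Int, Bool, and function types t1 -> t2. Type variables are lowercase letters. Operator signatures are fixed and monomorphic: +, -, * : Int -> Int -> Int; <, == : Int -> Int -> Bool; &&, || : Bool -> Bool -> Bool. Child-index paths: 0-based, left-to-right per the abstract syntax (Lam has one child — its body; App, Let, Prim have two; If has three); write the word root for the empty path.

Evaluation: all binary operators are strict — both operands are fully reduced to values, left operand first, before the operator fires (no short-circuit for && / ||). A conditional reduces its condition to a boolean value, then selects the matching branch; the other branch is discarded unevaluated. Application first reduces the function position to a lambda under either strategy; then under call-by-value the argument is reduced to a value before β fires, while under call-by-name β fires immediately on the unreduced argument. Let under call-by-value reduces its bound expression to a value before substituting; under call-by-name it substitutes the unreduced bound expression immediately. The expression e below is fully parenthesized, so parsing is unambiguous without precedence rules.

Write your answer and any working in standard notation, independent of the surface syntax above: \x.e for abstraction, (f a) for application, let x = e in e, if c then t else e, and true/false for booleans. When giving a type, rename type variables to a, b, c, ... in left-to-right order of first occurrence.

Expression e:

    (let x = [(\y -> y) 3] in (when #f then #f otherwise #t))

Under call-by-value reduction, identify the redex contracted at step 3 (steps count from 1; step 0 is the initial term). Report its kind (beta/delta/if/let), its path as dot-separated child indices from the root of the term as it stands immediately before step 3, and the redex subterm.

Trace:
step 0: (let x = ((\y.y) 3) in (if false then false else true))
step 1: [beta@0] (let x = 3 in (if false then false else true))
step 2: [let@root] (if false then false else true)
step 3: [if@root] true

Answer: if at root : (if false then false else true)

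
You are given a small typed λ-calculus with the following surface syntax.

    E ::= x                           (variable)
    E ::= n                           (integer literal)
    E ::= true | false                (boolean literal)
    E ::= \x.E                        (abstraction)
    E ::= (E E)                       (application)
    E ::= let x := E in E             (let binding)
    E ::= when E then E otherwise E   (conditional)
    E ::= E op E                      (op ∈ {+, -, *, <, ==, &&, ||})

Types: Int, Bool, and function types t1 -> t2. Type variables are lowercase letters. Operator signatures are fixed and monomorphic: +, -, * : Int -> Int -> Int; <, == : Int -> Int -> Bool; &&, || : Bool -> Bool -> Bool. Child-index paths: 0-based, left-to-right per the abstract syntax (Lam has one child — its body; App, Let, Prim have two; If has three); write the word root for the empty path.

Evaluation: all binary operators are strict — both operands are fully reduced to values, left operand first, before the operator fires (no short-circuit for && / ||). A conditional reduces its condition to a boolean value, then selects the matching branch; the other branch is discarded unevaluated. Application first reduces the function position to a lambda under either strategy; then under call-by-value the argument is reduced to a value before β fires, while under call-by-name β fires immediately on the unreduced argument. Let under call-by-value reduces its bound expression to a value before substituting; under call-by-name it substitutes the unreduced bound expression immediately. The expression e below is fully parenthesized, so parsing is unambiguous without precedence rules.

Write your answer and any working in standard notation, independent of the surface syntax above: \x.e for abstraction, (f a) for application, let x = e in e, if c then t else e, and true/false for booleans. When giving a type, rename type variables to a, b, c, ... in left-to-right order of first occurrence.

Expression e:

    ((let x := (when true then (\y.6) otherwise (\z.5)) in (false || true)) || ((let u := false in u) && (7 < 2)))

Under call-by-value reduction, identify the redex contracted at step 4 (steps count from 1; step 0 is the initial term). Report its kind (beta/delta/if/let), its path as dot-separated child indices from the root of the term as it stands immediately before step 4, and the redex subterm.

Answer: let at 1.0 : (let u = false in u)

Trace:
step 0: ((let x = (if true then (\y.6) else (\z.5)) in (false || true)) || ((let u = false in u) && (7 < 2)))
step 1: [if@0.0] ((let x = (\y.6) in (false || true)) || ((let u = false in u) && (7 < 2)))
step 2: [let@0] ((false || true) || ((let u = false in u) && (7 < 2)))
step 3: [delta@0] (true || ((let u = false in u) && (7 < 2)))
step 4: [let@1.0] (true || (false && (7 < 2)))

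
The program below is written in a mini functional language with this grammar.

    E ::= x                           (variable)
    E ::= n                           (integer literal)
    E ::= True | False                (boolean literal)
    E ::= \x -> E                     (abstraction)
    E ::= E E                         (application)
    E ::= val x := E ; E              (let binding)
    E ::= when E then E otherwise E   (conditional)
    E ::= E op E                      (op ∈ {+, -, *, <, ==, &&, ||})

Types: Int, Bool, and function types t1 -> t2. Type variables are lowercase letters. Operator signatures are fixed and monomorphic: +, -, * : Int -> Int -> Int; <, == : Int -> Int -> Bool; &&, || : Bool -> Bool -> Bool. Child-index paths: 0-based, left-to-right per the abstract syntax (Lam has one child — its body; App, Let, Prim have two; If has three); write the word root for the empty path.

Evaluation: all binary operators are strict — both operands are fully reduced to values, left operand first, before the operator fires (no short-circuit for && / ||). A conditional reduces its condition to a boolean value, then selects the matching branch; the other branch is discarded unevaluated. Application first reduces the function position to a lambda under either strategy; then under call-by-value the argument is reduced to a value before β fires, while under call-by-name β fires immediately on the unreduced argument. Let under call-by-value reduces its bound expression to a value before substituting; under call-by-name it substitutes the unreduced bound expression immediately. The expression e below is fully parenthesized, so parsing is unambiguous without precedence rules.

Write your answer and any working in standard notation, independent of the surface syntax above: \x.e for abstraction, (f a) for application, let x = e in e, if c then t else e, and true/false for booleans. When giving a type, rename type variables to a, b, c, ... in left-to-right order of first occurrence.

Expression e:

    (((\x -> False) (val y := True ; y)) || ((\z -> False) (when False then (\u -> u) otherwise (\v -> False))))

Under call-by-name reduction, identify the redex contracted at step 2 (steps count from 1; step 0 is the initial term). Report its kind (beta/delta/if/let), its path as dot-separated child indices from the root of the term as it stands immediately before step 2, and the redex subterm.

Working:
step 0: (((\x.false) (let y = true in y)) || ((\z.false) (if false then (\u.u) else (\v.false))))
step 1: [beta@0] (false || ((\z.false) (if false then (\u.u) else (\v.false))))
step 2: [beta@1] (false || false)

Answer: beta at 1 : ((\z.false) (if false then (\u.u) else (\v.false)))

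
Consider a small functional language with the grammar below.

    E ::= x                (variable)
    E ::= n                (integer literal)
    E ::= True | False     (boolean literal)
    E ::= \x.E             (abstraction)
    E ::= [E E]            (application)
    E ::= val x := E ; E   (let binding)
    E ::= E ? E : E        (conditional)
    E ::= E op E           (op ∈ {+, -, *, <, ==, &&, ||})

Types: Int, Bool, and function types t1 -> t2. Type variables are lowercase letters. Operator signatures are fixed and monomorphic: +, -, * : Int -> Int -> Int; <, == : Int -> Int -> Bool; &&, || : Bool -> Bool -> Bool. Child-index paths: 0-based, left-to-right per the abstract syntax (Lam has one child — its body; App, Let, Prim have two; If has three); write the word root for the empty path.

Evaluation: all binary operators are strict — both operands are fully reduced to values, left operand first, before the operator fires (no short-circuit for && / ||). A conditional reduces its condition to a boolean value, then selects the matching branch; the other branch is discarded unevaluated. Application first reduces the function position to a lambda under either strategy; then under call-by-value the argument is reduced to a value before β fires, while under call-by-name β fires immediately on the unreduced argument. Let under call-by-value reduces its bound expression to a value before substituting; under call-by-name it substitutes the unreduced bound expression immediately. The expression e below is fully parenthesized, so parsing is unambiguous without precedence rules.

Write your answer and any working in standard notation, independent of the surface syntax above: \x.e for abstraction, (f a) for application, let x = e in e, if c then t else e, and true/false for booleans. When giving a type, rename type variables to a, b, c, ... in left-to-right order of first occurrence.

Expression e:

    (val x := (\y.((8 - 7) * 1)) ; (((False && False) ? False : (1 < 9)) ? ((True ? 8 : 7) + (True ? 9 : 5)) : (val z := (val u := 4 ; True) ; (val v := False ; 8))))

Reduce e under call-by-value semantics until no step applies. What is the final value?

Answer: 17

Derivation:
step 0: (let x = (\y.((8 - 7) * 1)) in (if (if (false && false) then false else (1 < 9)) then ((if true then 8 else 7) + (if true then 9 else 5)) else (let z = (let u = 4 in true) in (let v = false in 8))))
step 1: [let@root] (if (if (false && false) then false else (1 < 9)) then ((if true then 8 else 7) + (if true then 9 else 5)) else (let z = (let u = 4 in true) in (let v = false in 8)))
step 2: [delta@0.0] (if (if false then false else (1 < 9)) then ((if true then 8 else 7) + (if true then 9 else 5)) else (let z = (let u = 4 in true) in (let v = false in 8)))
step 3: [if@0] (if (1 < 9) then ((if true then 8 else 7) + (if true then 9 else 5)) else (let z = (let u = 4 in true) in (let v = false in 8)))
step 4: [delta@0] (if true then ((if true then 8 else 7) + (if true then 9 else 5)) else (let z = (let u = 4 in true) in (let v = false in 8)))
step 5: [if@root] ((if true then 8 else 7) + (if true then 9 else 5))
step 6: [if@0] (8 + (if true then 9 else 5))
step 7: [if@1] (8 + 9)
step 8: [delta@root] 17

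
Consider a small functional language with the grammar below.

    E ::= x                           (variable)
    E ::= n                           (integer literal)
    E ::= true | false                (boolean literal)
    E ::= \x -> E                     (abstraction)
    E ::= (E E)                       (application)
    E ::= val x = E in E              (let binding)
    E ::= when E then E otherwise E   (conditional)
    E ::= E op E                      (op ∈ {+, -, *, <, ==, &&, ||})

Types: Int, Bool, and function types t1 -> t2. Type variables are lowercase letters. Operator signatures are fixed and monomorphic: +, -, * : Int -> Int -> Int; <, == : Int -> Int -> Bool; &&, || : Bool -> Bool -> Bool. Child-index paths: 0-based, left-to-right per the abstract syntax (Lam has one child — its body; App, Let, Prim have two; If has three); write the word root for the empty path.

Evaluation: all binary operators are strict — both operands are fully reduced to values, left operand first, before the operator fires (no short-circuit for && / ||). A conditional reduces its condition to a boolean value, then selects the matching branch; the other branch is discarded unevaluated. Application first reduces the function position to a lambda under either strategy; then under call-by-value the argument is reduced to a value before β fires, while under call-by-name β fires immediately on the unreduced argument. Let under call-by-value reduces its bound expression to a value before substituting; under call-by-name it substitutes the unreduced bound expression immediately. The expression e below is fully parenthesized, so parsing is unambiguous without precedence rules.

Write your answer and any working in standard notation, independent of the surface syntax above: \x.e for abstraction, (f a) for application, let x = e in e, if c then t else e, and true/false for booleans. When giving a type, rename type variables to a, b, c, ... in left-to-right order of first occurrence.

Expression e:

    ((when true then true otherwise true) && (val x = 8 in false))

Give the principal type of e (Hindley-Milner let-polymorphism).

Answer: Bool

Trace:
  unify Bool ~ Bool
  unify Bool ~ Bool
  unify Bool ~ Bool
let x : Int
  unify Bool ~ Bool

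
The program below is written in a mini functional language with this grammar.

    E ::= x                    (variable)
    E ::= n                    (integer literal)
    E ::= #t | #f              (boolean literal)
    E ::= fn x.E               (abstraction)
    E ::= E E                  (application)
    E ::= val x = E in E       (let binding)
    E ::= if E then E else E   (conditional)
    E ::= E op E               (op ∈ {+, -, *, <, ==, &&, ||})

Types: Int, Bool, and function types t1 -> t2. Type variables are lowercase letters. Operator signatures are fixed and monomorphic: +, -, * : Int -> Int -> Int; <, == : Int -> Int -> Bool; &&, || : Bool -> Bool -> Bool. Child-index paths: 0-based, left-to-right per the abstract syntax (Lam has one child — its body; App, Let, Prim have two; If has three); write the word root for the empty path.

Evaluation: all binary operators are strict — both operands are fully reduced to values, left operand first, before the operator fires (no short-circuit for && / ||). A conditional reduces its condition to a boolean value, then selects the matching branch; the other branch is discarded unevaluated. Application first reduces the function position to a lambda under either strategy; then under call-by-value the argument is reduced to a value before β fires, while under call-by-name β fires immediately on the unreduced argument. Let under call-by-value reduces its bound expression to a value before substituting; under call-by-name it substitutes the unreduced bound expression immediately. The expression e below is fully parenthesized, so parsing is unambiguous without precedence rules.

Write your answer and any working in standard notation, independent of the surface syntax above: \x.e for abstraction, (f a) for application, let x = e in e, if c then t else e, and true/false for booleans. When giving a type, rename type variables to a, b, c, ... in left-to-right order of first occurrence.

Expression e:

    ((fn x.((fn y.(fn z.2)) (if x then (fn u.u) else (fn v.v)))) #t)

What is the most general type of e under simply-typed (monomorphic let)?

Answer: a -> Int

Working:
\z._ : c -> Int
\y._ : b -> c -> Int
x : a
  unify a ~ Bool
u : d
\u._ : d -> d
v : e
\v._ : e -> e
  unify d -> d ~ e -> e
  unify d ~ e
  unify e ~ e
  unify b -> c -> Int ~ (e -> e) -> f
  unify b ~ e -> e
  unify c -> Int ~ f
_ _ : c -> Int
\x._ : Bool -> c -> Int
  unify Bool -> c -> Int ~ Bool -> g
  unify Bool ~ Bool
  unify c -> Int ~ g
_ _ : c -> Int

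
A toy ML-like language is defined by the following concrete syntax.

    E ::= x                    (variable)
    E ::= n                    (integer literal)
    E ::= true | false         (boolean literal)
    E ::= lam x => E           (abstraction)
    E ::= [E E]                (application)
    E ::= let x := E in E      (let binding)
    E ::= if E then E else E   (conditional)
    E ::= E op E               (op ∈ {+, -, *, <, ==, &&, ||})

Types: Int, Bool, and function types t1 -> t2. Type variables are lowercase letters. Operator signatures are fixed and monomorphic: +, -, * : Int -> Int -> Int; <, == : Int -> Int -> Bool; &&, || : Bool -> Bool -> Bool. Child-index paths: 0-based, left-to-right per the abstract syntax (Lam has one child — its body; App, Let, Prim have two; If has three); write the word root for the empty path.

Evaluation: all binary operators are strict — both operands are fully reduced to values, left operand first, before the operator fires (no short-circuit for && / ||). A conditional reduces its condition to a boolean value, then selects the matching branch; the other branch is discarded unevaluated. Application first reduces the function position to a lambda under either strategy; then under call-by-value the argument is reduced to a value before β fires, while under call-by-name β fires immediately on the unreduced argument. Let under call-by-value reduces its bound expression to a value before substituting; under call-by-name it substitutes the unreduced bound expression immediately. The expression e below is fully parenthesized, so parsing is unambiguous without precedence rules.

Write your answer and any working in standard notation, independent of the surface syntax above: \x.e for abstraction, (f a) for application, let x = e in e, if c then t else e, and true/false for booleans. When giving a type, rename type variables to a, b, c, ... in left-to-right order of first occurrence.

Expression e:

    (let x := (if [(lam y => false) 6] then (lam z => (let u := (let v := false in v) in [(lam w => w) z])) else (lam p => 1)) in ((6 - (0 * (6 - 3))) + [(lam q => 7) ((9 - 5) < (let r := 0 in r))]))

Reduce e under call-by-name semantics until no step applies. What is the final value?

Answer: 13

Trace:
step 0: (let x = (if ((\y.false) 6) then (\z.(let u = (let v = false in v) in ((\w.w) z))) else (\p.1)) in ((6 - (0 * (6 - 3))) + ((\q.7) ((9 - 5) < (let r = 0 in r)))))
step 1: [let@root] ((6 - (0 * (6 - 3))) + ((\q.7) ((9 - 5) < (let r = 0 in r))))
step 2: [delta@0.1.1] ((6 - (0 * 3)) + ((\q.7) ((9 - 5) < (let r = 0 in r))))
step 3: [delta@0.1] ((6 - 0) + ((\q.7) ((9 - 5) < (let r = 0 in r))))
step 4: [delta@0] (6 + ((\q.7) ((9 - 5) < (let r = 0 in r))))
step 5: [beta@1] (6 + 7)
step 6: [delta@root] 13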